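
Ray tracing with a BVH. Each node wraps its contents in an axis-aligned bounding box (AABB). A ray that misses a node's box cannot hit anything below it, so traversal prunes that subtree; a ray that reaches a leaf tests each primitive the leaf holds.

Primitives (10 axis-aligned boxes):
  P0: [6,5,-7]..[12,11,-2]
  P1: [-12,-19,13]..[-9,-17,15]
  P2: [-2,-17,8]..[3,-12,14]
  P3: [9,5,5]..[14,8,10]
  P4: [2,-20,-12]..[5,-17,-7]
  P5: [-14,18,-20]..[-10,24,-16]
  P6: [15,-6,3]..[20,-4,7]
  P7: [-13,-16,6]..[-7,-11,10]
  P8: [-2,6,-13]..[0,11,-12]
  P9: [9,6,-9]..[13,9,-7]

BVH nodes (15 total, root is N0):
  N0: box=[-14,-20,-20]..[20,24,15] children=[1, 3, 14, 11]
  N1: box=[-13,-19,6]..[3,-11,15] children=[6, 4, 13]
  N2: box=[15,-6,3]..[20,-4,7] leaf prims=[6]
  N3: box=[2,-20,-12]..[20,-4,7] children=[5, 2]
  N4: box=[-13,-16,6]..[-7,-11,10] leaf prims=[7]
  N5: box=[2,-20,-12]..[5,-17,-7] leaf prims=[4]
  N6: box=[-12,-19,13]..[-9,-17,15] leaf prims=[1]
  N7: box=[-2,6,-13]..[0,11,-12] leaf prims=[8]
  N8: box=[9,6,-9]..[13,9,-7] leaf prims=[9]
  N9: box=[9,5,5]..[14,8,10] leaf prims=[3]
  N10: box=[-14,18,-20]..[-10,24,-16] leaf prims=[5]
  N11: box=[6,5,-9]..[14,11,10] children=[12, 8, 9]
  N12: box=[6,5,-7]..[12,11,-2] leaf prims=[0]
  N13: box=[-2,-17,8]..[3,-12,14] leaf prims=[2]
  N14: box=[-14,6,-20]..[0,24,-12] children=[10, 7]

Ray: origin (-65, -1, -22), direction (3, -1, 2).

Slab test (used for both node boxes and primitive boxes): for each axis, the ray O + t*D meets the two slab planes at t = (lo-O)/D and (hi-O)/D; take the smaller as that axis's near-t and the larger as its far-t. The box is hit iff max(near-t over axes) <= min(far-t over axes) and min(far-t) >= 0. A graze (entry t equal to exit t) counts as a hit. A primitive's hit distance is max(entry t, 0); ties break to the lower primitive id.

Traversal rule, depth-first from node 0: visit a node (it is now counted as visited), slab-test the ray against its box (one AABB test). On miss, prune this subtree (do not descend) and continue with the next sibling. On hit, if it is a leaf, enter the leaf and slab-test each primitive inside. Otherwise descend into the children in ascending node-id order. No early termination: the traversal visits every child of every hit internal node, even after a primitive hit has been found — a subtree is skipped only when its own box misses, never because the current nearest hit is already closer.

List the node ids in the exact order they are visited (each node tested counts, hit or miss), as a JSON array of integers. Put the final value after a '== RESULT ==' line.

Trace the traversal:
N0 x:[17,85/3] y:[-25,19] z:[1,37/2] -> hit [17,37/2], descend [1, 3, 11, 14]
  N1 x:[52/3,68/3] y:[10,18] z:[14,37/2] -> hit [52/3,18], descend [4, 6, 13]
    N4 x:[52/3,58/3] y:[10,15] z:[14,16] -> miss, prune
    N6 x:[53/3,56/3] y:[16,18] z:[35/2,37/2] -> hit [53/3,18] leaf, test {P1@t=53/3}
    N13 x:[21,68/3] y:[11,16] z:[15,18] -> miss, prune
  N3 x:[67/3,85/3] y:[3,19] z:[5,29/2] -> miss, prune
  N11 x:[71/3,79/3] y:[-12,-6] z:[13/2,16] -> miss, prune
  N14 x:[17,65/3] y:[-25,-7] z:[1,5] -> miss, prune

8 AABB tests over nodes [0, 1, 4, 6, 13, 3, 11, 14]; 1 leaf entered; closest P1.

== RESULT ==
[0, 1, 4, 6, 13, 3, 11, 14]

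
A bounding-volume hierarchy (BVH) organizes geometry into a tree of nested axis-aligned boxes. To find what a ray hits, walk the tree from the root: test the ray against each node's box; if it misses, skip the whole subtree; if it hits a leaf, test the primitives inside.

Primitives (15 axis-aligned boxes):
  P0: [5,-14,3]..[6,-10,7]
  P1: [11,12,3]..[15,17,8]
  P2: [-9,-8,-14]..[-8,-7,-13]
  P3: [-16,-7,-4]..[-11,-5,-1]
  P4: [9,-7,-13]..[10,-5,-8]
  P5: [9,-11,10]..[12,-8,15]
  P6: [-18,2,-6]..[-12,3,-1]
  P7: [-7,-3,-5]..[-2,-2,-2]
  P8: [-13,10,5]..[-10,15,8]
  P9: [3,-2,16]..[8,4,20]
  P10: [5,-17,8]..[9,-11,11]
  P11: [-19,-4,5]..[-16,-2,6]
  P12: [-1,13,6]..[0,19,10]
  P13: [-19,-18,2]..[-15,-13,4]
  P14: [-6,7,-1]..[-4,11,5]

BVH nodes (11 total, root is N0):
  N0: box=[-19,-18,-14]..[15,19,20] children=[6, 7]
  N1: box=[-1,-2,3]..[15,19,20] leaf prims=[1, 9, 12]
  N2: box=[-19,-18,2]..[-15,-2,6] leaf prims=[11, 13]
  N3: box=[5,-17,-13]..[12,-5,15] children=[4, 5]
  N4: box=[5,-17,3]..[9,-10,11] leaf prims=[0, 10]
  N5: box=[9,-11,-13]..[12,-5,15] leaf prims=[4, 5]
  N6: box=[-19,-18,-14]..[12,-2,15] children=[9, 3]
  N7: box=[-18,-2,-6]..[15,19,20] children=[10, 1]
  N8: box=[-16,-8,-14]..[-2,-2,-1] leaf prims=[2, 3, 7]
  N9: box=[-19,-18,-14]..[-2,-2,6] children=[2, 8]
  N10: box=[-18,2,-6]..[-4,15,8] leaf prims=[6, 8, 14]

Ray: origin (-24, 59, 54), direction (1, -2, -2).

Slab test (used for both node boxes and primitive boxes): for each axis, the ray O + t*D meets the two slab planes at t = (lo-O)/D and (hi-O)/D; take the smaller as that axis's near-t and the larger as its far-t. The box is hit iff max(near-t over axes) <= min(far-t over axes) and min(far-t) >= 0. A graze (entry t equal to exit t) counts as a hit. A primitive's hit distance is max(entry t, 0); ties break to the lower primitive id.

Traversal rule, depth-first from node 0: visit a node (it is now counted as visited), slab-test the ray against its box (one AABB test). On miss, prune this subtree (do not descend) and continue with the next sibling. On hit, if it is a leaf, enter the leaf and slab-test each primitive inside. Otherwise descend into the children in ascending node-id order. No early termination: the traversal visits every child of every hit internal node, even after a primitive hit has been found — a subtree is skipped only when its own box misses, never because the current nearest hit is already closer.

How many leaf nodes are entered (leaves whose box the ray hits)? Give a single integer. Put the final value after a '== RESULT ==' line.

Trace the traversal:
N0 x:[5,39] y:[20,77/2] z:[17,34] -> hit [20,34], descend [6, 7]
  N6 x:[5,36] y:[61/2,77/2] z:[39/2,34] -> hit [61/2,34], descend [3, 9]
    N3 x:[29,36] y:[32,38] z:[39/2,67/2] -> hit [32,67/2], descend [4, 5]
      N4 x:[29,33] y:[69/2,38] z:[43/2,51/2] -> miss, prune
      N5 x:[33,36] y:[32,35] z:[39/2,67/2] -> hit [33,67/2] leaf, test {P4@t=33, P5(miss)}
    N9 x:[5,22] y:[61/2,77/2] z:[24,34] -> miss, prune
  N7 x:[6,39] y:[20,61/2] z:[17,30] -> hit [20,30], descend [1, 10]
    N1 x:[23,39] y:[20,61/2] z:[17,51/2] -> hit [23,51/2] leaf, test {P1(miss), P9(miss), P12@t=23}
    N10 x:[6,20] y:[22,57/2] z:[23,30] -> miss, prune

Visited [0, 6, 3, 4, 5, 9, 7, 1, 10]. Tests: 9 box, 2 leaf. Nearest: P12.

== RESULT ==
2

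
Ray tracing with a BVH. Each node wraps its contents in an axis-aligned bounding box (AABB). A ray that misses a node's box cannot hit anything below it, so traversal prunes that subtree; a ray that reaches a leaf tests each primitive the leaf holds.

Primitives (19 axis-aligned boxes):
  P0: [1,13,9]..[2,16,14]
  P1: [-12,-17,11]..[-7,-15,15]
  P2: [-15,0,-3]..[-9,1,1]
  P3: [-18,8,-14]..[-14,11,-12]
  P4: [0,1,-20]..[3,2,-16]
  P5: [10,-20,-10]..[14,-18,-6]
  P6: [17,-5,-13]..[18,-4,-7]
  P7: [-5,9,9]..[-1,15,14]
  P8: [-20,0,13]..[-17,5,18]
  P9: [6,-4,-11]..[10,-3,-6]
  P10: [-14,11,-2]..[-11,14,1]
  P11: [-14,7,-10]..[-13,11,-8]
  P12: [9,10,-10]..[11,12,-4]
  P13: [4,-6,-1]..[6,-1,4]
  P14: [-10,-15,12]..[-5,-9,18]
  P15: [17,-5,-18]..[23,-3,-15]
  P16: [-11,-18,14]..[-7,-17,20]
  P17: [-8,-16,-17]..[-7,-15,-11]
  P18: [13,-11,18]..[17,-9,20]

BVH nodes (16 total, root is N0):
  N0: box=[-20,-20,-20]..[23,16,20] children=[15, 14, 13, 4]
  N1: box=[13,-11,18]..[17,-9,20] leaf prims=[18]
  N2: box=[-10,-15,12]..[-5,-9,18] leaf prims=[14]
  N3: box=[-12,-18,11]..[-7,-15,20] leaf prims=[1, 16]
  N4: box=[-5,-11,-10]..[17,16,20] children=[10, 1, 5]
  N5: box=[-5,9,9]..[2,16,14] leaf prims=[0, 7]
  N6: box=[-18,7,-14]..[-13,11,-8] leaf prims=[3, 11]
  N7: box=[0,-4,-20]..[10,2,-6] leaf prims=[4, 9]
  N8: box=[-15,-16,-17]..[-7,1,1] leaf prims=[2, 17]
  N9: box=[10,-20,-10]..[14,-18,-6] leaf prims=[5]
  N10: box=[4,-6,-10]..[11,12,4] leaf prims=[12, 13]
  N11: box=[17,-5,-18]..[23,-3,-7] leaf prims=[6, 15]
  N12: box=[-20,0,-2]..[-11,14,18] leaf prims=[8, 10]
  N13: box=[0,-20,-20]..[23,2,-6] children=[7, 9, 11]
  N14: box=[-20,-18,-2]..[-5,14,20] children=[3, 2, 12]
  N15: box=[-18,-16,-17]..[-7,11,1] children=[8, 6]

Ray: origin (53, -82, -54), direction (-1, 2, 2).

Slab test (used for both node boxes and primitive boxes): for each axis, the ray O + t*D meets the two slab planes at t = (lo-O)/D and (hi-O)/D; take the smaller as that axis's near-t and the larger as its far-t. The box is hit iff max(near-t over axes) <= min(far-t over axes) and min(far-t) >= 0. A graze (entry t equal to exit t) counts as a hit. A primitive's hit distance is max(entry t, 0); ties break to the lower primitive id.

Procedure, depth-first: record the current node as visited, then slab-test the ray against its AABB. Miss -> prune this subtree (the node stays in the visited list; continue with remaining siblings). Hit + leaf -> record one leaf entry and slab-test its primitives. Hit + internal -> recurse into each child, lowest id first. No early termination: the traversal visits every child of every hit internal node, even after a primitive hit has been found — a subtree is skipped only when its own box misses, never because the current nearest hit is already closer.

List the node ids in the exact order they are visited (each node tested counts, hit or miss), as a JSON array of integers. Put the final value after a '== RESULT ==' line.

Walk:
N0 x:[30,73] y:[31,49] z:[17,37] -> hit [31,37], descend [4, 13, 14, 15]
  N4 x:[36,58] y:[71/2,49] z:[22,37] -> hit [36,37], descend [1, 5, 10]
    N1 x:[36,40] y:[71/2,73/2] z:[36,37] -> hit [36,73/2] leaf, test {P18@t=36}
    N5 x:[51,58] y:[91/2,49] z:[63/2,34] -> miss, prune
    N10 x:[42,49] y:[38,47] z:[22,29] -> miss, prune
  N13 x:[30,53] y:[31,42] z:[17,24] -> miss, prune
  N14 x:[58,73] y:[32,48] z:[26,37] -> miss, prune
  N15 x:[60,71] y:[33,93/2] z:[37/2,55/2] -> miss, prune

8 AABB tests over nodes [0, 4, 1, 5, 10, 13, 14, 15]; 1 leaf entered; closest P18.

== RESULT ==
[0, 4, 1, 5, 10, 13, 14, 15]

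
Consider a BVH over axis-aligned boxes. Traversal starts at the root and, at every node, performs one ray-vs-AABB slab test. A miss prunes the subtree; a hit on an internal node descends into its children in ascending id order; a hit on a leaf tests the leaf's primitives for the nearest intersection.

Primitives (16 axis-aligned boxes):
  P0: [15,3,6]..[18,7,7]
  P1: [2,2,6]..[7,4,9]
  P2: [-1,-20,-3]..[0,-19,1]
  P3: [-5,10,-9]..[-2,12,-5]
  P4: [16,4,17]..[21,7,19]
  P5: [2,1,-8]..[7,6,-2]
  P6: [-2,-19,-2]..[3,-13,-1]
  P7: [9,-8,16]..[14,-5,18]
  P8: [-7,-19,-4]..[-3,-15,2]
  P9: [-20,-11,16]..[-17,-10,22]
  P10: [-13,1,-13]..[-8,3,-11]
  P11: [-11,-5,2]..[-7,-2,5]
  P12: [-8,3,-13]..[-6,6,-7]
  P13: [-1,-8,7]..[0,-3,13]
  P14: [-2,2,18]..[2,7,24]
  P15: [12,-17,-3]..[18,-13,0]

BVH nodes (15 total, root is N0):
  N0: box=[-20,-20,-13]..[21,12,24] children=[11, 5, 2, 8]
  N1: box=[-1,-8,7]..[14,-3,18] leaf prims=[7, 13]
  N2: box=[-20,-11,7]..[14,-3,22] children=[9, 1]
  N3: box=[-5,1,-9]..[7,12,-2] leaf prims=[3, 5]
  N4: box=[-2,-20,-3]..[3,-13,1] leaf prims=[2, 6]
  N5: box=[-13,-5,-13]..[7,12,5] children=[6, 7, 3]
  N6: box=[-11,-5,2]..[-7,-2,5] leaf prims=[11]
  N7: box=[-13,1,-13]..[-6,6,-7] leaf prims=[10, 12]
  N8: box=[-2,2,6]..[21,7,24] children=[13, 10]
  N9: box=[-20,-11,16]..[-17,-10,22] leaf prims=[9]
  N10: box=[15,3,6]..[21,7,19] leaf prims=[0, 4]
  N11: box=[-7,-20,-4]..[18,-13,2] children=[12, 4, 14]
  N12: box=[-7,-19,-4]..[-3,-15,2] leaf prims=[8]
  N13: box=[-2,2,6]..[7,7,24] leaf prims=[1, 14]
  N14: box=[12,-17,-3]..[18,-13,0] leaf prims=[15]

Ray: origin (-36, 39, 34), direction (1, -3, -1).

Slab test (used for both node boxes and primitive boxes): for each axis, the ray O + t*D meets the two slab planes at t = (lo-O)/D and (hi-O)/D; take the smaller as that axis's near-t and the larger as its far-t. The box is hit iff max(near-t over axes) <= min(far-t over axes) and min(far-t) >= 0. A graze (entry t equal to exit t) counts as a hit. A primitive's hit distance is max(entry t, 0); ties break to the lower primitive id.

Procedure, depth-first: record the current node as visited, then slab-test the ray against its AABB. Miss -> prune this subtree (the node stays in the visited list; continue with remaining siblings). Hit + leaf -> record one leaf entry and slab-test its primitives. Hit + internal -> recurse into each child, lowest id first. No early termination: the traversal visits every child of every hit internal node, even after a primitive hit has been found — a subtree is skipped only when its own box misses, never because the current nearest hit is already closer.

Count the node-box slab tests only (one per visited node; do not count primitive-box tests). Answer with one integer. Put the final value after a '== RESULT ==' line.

Walk:
N0 x:[16,57] y:[9,59/3] z:[10,47] -> hit [16,59/3], descend [2, 5, 8, 11]
  N2 x:[16,50] y:[14,50/3] z:[12,27] -> hit [16,50/3], descend [1, 9]
    N1 x:[35,50] y:[14,47/3] z:[16,27] -> miss, prune
    N9 x:[16,19] y:[49/3,50/3] z:[12,18] -> hit [49/3,50/3] leaf, test {P9@t=49/3}
  N5 x:[23,43] y:[9,44/3] z:[29,47] -> miss, prune
  N8 x:[34,57] y:[32/3,37/3] z:[10,28] -> miss, prune
  N11 x:[29,54] y:[52/3,59/3] z:[32,38] -> miss, prune

7 AABB tests over nodes [0, 2, 1, 9, 5, 8, 11]; 1 leaf entered; closest P9.

== RESULT ==
7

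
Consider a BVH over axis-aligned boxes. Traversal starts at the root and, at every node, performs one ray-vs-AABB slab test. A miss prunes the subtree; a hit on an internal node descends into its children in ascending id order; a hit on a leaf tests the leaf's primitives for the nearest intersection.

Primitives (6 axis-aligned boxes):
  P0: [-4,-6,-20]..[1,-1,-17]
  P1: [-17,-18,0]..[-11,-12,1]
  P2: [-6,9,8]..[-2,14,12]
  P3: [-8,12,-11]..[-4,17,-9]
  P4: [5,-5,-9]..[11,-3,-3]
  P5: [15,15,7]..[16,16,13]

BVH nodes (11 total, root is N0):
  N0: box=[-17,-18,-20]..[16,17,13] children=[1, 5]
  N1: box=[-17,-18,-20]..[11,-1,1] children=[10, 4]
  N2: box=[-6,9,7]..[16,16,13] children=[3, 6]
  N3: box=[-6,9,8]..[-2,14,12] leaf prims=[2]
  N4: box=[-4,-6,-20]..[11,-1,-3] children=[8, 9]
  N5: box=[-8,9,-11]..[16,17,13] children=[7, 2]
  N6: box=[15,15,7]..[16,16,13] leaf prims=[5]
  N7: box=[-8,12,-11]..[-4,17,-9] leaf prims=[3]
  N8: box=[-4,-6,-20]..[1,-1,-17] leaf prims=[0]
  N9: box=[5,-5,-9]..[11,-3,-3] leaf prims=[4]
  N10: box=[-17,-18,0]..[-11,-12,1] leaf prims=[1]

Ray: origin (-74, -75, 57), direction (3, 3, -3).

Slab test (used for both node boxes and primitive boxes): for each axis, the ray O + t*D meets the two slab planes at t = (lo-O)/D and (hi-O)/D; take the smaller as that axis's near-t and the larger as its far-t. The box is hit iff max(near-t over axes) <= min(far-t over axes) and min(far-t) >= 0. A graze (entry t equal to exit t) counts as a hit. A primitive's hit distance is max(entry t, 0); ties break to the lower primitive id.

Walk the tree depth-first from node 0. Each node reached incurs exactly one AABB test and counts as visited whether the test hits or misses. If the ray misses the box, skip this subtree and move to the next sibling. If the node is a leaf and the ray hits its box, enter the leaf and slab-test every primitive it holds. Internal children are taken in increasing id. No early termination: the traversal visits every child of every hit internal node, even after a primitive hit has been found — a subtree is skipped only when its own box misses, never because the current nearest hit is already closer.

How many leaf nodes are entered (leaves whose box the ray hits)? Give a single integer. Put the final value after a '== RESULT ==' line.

Traverse from the root:
N0 x:[19,30] y:[19,92/3] z:[44/3,77/3] -> hit [19,77/3], descend [1, 5]
  N1 x:[19,85/3] y:[19,74/3] z:[56/3,77/3] -> hit [19,74/3], descend [4, 10]
    N4 x:[70/3,85/3] y:[23,74/3] z:[20,77/3] -> hit [70/3,74/3], descend [8, 9]
      N8 x:[70/3,25] y:[23,74/3] z:[74/3,77/3] -> hit [74/3,74/3] leaf, test {P0@t=74/3}
      N9 x:[79/3,85/3] y:[70/3,24] z:[20,22] -> miss, prune
    N10 x:[19,21] y:[19,21] z:[56/3,19] -> hit [19,19] leaf, test {P1@t=19}
  N5 x:[22,30] y:[28,92/3] z:[44/3,68/3] -> miss, prune

Visited [0, 1, 4, 8, 9, 10, 5]. Tests: 7 box, 2 leaf. Nearest: P1.

== RESULT ==
2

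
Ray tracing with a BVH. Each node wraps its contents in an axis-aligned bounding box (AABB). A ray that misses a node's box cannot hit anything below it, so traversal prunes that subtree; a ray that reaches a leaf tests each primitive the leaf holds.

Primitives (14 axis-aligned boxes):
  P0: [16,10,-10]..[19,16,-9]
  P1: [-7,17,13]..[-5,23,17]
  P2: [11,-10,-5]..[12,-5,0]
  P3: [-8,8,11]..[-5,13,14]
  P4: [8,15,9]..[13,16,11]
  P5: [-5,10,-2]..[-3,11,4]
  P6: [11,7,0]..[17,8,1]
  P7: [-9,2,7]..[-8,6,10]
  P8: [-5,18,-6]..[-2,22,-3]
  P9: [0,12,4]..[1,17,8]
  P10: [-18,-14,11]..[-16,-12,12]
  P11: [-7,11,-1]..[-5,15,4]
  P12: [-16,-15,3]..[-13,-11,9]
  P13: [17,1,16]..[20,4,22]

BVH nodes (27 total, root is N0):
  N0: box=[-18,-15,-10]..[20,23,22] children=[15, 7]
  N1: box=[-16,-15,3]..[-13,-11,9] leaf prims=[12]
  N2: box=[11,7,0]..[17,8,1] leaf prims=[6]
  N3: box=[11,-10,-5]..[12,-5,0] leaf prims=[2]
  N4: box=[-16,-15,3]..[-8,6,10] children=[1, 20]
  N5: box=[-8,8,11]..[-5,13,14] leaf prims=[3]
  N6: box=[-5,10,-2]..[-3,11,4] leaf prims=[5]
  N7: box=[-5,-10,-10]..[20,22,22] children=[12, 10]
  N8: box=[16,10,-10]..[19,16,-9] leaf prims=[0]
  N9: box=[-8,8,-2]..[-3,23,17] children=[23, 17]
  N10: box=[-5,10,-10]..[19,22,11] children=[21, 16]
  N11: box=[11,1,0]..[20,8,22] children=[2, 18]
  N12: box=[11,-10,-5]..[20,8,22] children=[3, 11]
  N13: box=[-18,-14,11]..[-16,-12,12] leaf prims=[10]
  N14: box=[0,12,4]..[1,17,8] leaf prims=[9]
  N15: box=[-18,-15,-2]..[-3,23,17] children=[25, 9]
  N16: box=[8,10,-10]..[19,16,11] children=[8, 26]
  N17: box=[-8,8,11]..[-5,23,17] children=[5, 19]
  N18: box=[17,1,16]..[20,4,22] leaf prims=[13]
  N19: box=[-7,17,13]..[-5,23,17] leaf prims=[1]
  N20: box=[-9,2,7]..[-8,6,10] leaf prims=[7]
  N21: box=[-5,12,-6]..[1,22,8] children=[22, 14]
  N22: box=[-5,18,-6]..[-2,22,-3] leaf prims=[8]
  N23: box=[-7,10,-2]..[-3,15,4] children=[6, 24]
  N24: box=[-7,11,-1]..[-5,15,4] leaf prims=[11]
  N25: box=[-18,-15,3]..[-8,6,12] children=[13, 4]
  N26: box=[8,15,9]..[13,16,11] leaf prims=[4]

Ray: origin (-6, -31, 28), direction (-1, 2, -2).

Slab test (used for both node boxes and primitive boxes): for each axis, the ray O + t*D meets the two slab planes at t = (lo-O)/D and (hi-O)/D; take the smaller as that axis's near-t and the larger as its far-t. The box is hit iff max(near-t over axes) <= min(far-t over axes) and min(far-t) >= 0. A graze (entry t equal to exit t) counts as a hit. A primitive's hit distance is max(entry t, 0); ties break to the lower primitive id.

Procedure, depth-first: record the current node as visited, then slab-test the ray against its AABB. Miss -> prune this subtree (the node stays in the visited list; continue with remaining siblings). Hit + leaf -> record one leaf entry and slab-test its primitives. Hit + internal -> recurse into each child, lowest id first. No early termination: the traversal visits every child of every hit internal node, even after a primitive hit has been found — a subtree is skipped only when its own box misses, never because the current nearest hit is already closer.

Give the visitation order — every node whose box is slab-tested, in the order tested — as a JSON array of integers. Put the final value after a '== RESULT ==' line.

Trace the traversal:
N0 x:[-26,12] y:[8,27] z:[3,19] -> hit [8,12], descend [7, 15]
  N7 x:[-26,-1] y:[21/2,53/2] z:[3,19] -> miss, prune
  N15 x:[-3,12] y:[8,27] z:[11/2,15] -> hit [8,12], descend [9, 25]
    N9 x:[-3,2] y:[39/2,27] z:[11/2,15] -> miss, prune
    N25 x:[2,12] y:[8,37/2] z:[8,25/2] -> hit [8,12], descend [4, 13]
      N4 x:[2,10] y:[8,37/2] z:[9,25/2] -> hit [9,10], descend [1, 20]
        N1 x:[7,10] y:[8,10] z:[19/2,25/2] -> hit [19/2,10] leaf, test {P12@t=19/2}
        N20 x:[2,3] y:[33/2,37/2] z:[9,21/2] -> miss, prune
      N13 x:[10,12] y:[17/2,19/2] z:[8,17/2] -> miss, prune

9 AABB tests over nodes [0, 7, 15, 9, 25, 4, 1, 20, 13]; 1 leaf entered; closest P12.

== RESULT ==
[0, 7, 15, 9, 25, 4, 1, 20, 13]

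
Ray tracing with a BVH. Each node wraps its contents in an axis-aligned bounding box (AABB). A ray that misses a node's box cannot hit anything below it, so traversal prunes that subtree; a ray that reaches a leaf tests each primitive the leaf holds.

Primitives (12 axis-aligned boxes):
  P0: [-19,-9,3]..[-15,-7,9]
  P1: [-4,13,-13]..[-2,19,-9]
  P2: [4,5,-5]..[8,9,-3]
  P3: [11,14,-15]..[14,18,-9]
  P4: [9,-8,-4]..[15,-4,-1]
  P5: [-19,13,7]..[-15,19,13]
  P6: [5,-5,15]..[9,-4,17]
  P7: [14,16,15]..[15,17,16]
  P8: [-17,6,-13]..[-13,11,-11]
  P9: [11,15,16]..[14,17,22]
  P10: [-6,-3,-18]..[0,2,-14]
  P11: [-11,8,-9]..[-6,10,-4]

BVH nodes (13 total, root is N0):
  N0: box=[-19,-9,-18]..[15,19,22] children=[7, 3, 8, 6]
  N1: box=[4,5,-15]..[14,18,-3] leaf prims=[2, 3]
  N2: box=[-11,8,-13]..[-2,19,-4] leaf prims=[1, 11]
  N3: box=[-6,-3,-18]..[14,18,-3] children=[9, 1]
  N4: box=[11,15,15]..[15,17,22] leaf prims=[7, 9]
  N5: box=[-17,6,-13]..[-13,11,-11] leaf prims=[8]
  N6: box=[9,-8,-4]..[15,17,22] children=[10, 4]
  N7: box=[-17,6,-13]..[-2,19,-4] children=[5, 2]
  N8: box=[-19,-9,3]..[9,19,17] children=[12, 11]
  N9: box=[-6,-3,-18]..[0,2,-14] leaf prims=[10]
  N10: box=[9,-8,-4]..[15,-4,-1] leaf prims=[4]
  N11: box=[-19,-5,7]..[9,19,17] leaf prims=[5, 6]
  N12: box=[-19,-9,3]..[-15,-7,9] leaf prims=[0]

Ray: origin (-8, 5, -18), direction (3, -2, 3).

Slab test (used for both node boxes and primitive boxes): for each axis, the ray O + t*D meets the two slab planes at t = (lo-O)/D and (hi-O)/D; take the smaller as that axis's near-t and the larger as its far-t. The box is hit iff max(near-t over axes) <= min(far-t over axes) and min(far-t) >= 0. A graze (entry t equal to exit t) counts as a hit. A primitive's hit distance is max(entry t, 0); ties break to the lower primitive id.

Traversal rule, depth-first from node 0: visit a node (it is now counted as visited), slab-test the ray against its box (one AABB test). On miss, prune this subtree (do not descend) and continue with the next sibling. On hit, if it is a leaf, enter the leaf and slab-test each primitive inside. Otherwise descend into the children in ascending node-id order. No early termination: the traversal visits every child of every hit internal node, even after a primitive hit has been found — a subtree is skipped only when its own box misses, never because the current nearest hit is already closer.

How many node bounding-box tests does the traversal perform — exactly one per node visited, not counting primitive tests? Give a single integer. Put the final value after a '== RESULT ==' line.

Walk:
N0 x:[-11/3,23/3] y:[-7,7] z:[0,40/3] -> hit [0,7], descend [3, 6, 7, 8]
  N3 x:[2/3,22/3] y:[-13/2,4] z:[0,5] -> hit [2/3,4], descend [1, 9]
    N1 x:[4,22/3] y:[-13/2,0] z:[1,5] -> miss, prune
    N9 x:[2/3,8/3] y:[3/2,4] z:[0,4/3] -> miss, prune
  N6 x:[17/3,23/3] y:[-6,13/2] z:[14/3,40/3] -> hit [17/3,13/2], descend [4, 10]
    N4 x:[19/3,23/3] y:[-6,-5] z:[11,40/3] -> miss, prune
    N10 x:[17/3,23/3] y:[9/2,13/2] z:[14/3,17/3] -> hit [17/3,17/3] leaf, test {P4@t=17/3}
  N7 x:[-3,2] y:[-7,-1/2] z:[5/3,14/3] -> miss, prune
  N8 x:[-11/3,17/3] y:[-7,7] z:[7,35/3] -> miss, prune

order=[0, 3, 1, 9, 6, 4, 10, 7, 8]  |boxes|=9  |leaves|=1  hit=P4

== RESULT ==
9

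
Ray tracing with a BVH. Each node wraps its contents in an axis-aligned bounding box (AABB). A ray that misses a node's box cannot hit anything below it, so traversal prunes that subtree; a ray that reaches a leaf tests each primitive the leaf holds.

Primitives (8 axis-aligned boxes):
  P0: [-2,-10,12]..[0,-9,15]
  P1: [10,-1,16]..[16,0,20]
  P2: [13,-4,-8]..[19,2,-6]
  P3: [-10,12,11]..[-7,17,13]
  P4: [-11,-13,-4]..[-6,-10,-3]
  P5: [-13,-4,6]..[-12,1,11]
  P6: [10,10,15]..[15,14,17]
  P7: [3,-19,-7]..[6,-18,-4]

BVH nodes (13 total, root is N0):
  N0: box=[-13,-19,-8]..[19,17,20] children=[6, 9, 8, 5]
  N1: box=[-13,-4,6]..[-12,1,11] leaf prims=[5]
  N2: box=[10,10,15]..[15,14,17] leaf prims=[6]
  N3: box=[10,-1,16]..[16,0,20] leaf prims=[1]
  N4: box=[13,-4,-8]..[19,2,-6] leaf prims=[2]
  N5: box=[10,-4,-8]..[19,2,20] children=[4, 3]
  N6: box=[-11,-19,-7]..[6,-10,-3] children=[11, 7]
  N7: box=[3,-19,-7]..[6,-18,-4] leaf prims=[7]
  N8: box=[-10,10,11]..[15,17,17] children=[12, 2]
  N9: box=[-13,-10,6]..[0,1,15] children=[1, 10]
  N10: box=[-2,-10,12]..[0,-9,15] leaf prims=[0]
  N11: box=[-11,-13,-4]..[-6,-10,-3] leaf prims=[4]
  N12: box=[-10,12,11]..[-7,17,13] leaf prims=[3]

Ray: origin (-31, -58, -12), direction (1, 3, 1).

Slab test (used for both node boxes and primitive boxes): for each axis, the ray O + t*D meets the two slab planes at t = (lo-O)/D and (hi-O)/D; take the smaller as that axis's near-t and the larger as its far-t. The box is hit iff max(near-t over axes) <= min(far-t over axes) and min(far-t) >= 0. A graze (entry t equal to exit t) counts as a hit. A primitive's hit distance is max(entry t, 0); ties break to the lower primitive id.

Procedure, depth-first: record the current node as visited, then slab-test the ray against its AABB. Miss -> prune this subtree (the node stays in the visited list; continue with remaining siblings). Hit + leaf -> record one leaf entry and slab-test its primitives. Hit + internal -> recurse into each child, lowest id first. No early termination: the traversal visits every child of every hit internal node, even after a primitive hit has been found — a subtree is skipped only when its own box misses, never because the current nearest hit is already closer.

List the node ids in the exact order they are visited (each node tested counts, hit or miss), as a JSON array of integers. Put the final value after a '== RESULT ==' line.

Trace the traversal:
N0 x:[18,50] y:[13,25] z:[4,32] -> hit [18,25], descend [5, 6, 8, 9]
  N5 x:[41,50] y:[18,20] z:[4,32] -> miss, prune
  N6 x:[20,37] y:[13,16] z:[5,9] -> miss, prune
  N8 x:[21,46] y:[68/3,25] z:[23,29] -> hit [23,25], descend [2, 12]
    N2 x:[41,46] y:[68/3,24] z:[27,29] -> miss, prune
    N12 x:[21,24] y:[70/3,25] z:[23,25] -> hit [70/3,24] leaf, test {P3@t=70/3}
  N9 x:[18,31] y:[16,59/3] z:[18,27] -> hit [18,59/3], descend [1, 10]
    N1 x:[18,19] y:[18,59/3] z:[18,23] -> hit [18,19] leaf, test {P5@t=18}
    N10 x:[29,31] y:[16,49/3] z:[24,27] -> miss, prune

Visited [0, 5, 6, 8, 2, 12, 9, 1, 10]. Tests: 9 box, 2 leaf. Nearest: P5.

== RESULT ==
[0, 5, 6, 8, 2, 12, 9, 1, 10]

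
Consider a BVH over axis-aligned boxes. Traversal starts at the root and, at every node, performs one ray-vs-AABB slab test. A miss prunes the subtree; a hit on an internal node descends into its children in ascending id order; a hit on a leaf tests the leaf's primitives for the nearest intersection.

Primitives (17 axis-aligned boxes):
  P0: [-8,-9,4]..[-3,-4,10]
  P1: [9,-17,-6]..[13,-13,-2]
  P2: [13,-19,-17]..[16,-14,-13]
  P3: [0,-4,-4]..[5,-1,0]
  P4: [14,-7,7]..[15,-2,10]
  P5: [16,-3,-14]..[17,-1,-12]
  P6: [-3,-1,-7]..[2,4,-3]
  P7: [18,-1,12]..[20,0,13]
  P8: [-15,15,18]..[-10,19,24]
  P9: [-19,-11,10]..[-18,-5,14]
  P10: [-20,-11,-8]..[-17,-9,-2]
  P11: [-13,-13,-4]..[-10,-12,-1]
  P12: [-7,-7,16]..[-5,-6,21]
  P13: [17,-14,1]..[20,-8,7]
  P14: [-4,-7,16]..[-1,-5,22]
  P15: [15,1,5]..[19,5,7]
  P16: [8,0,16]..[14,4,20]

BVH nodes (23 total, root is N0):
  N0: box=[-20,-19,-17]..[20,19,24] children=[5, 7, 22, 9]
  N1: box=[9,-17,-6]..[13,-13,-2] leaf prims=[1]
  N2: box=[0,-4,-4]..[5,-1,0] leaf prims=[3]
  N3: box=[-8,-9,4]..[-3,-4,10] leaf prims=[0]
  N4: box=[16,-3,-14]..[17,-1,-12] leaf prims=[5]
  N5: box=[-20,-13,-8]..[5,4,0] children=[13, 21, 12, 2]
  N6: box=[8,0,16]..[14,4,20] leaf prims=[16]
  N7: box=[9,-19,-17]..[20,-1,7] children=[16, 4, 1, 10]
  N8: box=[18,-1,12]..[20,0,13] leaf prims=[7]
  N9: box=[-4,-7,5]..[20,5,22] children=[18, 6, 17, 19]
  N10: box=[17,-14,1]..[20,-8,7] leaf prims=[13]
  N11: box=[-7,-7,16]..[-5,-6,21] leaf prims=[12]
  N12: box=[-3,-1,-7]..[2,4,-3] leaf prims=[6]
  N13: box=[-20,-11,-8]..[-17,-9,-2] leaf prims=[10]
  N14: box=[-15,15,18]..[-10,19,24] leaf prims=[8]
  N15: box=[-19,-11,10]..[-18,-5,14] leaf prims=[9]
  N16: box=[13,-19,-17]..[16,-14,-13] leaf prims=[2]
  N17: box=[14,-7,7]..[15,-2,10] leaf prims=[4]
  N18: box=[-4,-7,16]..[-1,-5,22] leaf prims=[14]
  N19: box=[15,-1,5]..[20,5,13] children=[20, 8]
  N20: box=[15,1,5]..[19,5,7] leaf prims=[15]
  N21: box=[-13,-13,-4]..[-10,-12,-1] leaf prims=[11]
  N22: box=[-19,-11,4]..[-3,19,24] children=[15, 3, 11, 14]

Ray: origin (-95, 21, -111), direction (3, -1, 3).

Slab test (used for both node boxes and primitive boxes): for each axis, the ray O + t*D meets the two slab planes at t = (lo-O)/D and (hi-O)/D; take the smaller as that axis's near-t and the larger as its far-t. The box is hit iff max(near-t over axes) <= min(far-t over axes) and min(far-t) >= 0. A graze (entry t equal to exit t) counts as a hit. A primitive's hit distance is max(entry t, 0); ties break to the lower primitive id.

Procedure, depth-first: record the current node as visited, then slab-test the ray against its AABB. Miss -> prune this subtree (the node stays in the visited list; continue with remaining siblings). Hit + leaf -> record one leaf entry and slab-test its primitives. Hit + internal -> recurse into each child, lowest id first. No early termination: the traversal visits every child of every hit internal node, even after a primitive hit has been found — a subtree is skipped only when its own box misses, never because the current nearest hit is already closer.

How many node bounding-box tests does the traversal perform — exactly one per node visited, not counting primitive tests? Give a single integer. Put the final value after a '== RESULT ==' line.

Walk:
N0 x:[25,115/3] y:[2,40] z:[94/3,45] -> hit [94/3,115/3], descend [5, 7, 9, 22]
  N5 x:[25,100/3] y:[17,34] z:[103/3,37] -> miss, prune
  N7 x:[104/3,115/3] y:[22,40] z:[94/3,118/3] -> hit [104/3,115/3], descend [1, 4, 10, 16]
    N1 x:[104/3,36] y:[34,38] z:[35,109/3] -> hit [35,36] leaf, test {P1@t=35}
    N4 x:[37,112/3] y:[22,24] z:[97/3,33] -> miss, prune
    N10 x:[112/3,115/3] y:[29,35] z:[112/3,118/3] -> miss, prune
    N16 x:[36,37] y:[35,40] z:[94/3,98/3] -> miss, prune
  N9 x:[91/3,115/3] y:[16,28] z:[116/3,133/3] -> miss, prune
  N22 x:[76/3,92/3] y:[2,32] z:[115/3,45] -> miss, prune

Visited [0, 5, 7, 1, 4, 10, 16, 9, 22]. Tests: 9 box, 1 leaf. Nearest: P1.

== RESULT ==
9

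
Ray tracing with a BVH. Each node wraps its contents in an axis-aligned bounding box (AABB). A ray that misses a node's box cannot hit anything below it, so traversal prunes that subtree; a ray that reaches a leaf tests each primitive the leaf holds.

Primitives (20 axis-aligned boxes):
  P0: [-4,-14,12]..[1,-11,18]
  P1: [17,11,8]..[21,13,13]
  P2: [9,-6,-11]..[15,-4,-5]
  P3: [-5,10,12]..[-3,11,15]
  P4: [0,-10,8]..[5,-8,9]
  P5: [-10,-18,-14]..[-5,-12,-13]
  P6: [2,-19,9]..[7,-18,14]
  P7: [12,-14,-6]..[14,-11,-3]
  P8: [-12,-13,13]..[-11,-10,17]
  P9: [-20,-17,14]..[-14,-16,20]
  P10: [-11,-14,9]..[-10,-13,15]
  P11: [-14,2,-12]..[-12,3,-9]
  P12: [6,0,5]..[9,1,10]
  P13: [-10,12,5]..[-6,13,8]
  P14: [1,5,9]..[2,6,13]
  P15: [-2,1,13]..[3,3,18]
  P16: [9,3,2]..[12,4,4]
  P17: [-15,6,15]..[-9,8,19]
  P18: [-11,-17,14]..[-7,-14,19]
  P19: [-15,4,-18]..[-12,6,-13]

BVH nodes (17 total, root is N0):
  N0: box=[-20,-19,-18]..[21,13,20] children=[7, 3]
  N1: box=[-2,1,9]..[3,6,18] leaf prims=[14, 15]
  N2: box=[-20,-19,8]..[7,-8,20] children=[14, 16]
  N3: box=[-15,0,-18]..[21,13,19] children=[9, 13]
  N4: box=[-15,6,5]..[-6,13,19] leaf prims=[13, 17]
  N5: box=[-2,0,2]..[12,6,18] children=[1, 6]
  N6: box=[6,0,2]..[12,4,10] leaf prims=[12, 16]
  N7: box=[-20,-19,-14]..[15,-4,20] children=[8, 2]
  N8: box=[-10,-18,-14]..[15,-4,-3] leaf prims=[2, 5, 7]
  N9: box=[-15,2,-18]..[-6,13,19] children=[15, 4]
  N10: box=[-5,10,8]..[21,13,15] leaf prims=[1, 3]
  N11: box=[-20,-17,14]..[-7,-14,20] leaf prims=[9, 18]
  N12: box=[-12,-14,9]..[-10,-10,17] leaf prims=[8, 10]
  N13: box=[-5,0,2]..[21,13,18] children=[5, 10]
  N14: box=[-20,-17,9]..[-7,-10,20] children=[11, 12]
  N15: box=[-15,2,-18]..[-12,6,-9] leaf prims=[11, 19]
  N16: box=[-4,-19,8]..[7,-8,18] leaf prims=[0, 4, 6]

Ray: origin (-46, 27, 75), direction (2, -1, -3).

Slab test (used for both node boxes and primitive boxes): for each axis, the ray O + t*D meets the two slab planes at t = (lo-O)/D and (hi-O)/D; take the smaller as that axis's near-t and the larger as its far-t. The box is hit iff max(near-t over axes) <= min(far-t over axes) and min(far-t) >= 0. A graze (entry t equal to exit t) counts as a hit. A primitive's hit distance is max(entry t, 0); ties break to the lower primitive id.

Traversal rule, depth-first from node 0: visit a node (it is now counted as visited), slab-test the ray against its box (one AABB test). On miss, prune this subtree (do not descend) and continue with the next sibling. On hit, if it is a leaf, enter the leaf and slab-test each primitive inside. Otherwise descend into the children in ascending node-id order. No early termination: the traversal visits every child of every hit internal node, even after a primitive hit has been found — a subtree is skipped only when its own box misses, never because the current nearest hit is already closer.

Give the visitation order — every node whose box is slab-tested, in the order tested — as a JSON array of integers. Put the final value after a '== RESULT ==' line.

Traverse from the root:
N0 x:[13,67/2] y:[14,46] z:[55/3,31] -> hit [55/3,31], descend [3, 7]
  N3 x:[31/2,67/2] y:[14,27] z:[56/3,31] -> hit [56/3,27], descend [9, 13]
    N9 x:[31/2,20] y:[14,25] z:[56/3,31] -> hit [56/3,20], descend [4, 15]
      N4 x:[31/2,20] y:[14,21] z:[56/3,70/3] -> hit [56/3,20] leaf, test {P13(miss), P17(miss)}
      N15 x:[31/2,17] y:[21,25] z:[28,31] -> miss, prune
    N13 x:[41/2,67/2] y:[14,27] z:[19,73/3] -> hit [41/2,73/3], descend [5, 10]
      N5 x:[22,29] y:[21,27] z:[19,73/3] -> hit [22,73/3], descend [1, 6]
        N1 x:[22,49/2] y:[21,26] z:[19,22] -> hit [22,22] leaf, test {P14(miss), P15(miss)}
        N6 x:[26,29] y:[23,27] z:[65/3,73/3] -> miss, prune
      N10 x:[41/2,67/2] y:[14,17] z:[20,67/3] -> miss, prune
  N7 x:[13,61/2] y:[31,46] z:[55/3,89/3] -> miss, prune

Visited [0, 3, 9, 4, 15, 13, 5, 1, 6, 10, 7]. Tests: 11 box, 2 leaf. Nearest: miss.

== RESULT ==
[0, 3, 9, 4, 15, 13, 5, 1, 6, 10, 7]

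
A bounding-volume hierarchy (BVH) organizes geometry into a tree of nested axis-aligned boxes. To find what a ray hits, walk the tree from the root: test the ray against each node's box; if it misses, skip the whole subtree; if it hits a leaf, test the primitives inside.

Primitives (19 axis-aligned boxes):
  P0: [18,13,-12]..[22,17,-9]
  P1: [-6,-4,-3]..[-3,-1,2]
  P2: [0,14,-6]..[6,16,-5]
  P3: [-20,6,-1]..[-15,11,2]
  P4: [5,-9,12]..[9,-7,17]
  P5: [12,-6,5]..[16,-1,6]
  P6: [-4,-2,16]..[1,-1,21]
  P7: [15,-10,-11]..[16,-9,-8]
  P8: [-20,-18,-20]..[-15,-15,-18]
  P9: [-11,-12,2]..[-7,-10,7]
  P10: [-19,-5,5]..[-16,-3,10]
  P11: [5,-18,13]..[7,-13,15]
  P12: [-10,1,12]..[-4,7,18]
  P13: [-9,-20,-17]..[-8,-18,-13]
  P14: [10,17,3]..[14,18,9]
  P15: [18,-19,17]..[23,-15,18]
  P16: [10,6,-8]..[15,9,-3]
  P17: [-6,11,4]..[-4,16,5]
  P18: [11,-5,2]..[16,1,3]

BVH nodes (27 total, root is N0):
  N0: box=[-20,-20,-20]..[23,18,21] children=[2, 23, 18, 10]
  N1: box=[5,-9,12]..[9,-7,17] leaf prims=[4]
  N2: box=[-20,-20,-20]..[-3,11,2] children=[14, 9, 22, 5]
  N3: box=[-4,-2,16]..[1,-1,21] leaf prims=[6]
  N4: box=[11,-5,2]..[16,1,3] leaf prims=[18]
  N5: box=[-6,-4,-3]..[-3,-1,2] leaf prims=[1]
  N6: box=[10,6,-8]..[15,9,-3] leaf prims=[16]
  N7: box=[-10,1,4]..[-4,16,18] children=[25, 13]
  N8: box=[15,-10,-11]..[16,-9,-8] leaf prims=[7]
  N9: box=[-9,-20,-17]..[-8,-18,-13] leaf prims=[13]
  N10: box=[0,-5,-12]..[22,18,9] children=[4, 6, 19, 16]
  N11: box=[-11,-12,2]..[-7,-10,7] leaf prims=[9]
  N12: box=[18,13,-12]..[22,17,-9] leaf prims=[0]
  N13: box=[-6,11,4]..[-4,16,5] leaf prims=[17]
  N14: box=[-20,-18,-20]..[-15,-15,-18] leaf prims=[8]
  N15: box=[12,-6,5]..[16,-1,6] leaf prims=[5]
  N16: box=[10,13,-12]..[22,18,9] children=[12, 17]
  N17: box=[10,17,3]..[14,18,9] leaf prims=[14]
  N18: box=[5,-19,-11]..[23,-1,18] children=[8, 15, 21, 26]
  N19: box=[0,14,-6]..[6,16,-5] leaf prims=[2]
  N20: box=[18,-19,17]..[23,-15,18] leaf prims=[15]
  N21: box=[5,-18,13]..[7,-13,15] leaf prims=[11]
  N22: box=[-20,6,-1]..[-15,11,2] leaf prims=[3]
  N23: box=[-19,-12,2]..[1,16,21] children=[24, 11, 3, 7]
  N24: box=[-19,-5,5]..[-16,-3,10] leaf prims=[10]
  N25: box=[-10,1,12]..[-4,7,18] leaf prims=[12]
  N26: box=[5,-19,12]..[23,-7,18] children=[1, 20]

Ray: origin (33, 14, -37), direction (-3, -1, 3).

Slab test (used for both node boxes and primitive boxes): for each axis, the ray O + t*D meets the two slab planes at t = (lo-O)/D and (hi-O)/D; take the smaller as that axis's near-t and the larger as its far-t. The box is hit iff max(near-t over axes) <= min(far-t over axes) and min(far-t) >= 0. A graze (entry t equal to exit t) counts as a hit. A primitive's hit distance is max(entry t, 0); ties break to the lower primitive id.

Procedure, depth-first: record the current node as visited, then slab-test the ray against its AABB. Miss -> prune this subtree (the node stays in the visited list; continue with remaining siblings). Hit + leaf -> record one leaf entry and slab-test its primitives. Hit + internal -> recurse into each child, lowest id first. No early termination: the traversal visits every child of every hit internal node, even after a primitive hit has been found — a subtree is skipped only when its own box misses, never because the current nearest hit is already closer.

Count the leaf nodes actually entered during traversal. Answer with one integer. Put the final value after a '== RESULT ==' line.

Walk:
N0 x:[10/3,53/3] y:[-4,34] z:[17/3,58/3] -> hit [17/3,53/3], descend [2, 10, 18, 23]
  N2 x:[12,53/3] y:[3,34] z:[17/3,13] -> hit [12,13], descend [5, 9, 14, 22]
    N5 x:[12,13] y:[15,18] z:[34/3,13] -> miss, prune
    N9 x:[41/3,14] y:[32,34] z:[20/3,8] -> miss, prune
    N14 x:[16,53/3] y:[29,32] z:[17/3,19/3] -> miss, prune
    N22 x:[16,53/3] y:[3,8] z:[12,13] -> miss, prune
  N10 x:[11/3,11] y:[-4,19] z:[25/3,46/3] -> hit [25/3,11], descend [4, 6, 16, 19]
    N4 x:[17/3,22/3] y:[13,19] z:[13,40/3] -> miss, prune
    N6 x:[6,23/3] y:[5,8] z:[29/3,34/3] -> miss, prune
    N16 x:[11/3,23/3] y:[-4,1] z:[25/3,46/3] -> miss, prune
    N19 x:[9,11] y:[-2,0] z:[31/3,32/3] -> miss, prune
  N18 x:[10/3,28/3] y:[15,33] z:[26/3,55/3] -> miss, prune
  N23 x:[32/3,52/3] y:[-2,26] z:[13,58/3] -> hit [13,52/3], descend [3, 7, 11, 24]
    N3 x:[32/3,37/3] y:[15,16] z:[53/3,58/3] -> miss, prune
    N7 x:[37/3,43/3] y:[-2,13] z:[41/3,55/3] -> miss, prune
    N11 x:[40/3,44/3] y:[24,26] z:[13,44/3] -> miss, prune
    N24 x:[49/3,52/3] y:[17,19] z:[14,47/3] -> miss, prune

Summary -> nodes [0, 2, 5, 9, 14, 22, 10, 4, 6, 16, 19, 18, 23, 3, 7, 11, 24]; box-tests=17; leaf-entries=0; first=miss

== RESULT ==
0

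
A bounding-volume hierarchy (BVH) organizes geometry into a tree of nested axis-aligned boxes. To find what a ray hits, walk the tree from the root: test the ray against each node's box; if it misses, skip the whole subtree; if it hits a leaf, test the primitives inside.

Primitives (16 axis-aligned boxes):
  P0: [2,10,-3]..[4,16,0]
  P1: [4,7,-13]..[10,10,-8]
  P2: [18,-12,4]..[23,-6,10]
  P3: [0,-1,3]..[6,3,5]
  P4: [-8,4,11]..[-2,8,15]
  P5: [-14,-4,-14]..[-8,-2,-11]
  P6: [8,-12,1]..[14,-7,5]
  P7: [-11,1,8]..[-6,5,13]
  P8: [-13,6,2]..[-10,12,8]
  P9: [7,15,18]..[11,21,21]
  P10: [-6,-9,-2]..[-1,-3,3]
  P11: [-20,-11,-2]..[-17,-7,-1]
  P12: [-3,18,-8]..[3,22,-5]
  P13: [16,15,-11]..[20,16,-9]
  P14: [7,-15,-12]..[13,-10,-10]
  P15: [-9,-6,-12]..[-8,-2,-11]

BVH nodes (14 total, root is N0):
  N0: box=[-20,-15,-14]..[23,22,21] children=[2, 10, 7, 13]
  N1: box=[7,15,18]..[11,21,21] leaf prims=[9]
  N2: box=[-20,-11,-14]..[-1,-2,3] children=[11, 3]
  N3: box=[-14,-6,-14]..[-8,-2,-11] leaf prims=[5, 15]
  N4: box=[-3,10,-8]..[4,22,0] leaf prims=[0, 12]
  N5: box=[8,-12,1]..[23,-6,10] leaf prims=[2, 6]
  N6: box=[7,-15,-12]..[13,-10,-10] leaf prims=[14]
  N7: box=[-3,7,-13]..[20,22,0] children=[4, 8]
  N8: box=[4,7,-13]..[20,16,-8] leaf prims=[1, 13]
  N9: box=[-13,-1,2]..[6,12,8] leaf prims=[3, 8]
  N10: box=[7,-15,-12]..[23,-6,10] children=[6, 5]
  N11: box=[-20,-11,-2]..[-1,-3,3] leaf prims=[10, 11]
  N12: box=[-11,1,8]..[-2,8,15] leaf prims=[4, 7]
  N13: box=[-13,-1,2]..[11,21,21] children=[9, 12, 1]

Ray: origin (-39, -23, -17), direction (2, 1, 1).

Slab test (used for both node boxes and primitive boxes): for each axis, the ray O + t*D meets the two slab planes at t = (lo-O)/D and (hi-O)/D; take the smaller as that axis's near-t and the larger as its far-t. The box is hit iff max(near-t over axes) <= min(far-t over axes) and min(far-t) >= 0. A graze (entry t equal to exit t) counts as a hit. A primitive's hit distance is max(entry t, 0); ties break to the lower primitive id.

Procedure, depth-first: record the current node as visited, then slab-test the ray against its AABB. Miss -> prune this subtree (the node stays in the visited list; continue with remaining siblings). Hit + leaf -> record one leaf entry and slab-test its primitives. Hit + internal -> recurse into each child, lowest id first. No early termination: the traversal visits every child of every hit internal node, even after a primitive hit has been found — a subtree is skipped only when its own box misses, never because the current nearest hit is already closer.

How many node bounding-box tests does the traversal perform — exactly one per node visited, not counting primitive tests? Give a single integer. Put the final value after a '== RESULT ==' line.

Traverse from the root:
N0 x:[19/2,31] y:[8,45] z:[3,38] -> hit [19/2,31], descend [2, 7, 10, 13]
  N2 x:[19/2,19] y:[12,21] z:[3,20] -> hit [12,19], descend [3, 11]
    N3 x:[25/2,31/2] y:[17,21] z:[3,6] -> miss, prune
    N11 x:[19/2,19] y:[12,20] z:[15,20] -> hit [15,19] leaf, test {P10@t=33/2, P11(miss)}
  N7 x:[18,59/2] y:[30,45] z:[4,17] -> miss, prune
  N10 x:[23,31] y:[8,17] z:[5,27] -> miss, prune
  N13 x:[13,25] y:[22,44] z:[19,38] -> hit [22,25], descend [1, 9, 12]
    N1 x:[23,25] y:[38,44] z:[35,38] -> miss, prune
    N9 x:[13,45/2] y:[22,35] z:[19,25] -> hit [22,45/2] leaf, test {P3@t=22, P8(miss)}
    N12 x:[14,37/2] y:[24,31] z:[25,32] -> miss, prune

Summary -> nodes [0, 2, 3, 11, 7, 10, 13, 1, 9, 12]; box-tests=10; leaf-entries=2; first=P10

== RESULT ==
10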